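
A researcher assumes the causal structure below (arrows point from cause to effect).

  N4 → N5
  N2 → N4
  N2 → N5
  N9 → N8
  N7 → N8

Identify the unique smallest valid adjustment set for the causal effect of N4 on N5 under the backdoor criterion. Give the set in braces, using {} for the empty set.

{N2}

Variables eligible for adjustment (non-descendants of N4, excluding N4 and N5): {N2, N7, N8, N9}.
Backdoor paths from N4 to N5:
  P1: N4 <- N2 -> N5
The empty set is not sufficient: P1 (N4 <- N2 -> N5) has no collider blocking it and no conditioned non-collider, so it is open.
Try {N2}:
  P1: blocked at fork node N2 ∈ conditioning set.
{N2} contains no descendant of N4 and blocks every backdoor path.
No other singleton works — e.g. {N9} leaves P1 open — so {N2} is the unique smallest valid adjustment set.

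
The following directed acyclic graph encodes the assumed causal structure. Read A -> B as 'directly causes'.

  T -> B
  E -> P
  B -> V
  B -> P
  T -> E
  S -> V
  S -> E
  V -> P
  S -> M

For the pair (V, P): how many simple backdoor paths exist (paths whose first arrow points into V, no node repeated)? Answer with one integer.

A backdoor path from V to P is any simple undirected path whose first edge points into V (i.e. leaves V via a parent).
Parents of V: {B, S}.
Enumerating:
  P1: V <- S -> E <- T -> B -> P
  P2: V <- S -> E -> P
  P3: V <- B <- T -> E -> P
  P4: V <- B -> P
That exhausts the simple backdoor paths. Count: 4.

4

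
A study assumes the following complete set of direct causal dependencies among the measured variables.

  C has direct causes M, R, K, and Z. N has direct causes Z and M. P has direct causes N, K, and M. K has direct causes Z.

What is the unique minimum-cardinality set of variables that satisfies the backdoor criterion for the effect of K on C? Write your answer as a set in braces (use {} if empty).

{Z}

Variables eligible for adjustment (non-descendants of K, excluding K and C): {M, N, R, Z}.
Backdoor paths from K to C:
  P1: K <- Z -> N <- M -> C
  P2: K <- Z -> N -> P <- M -> C
  P3: K <- Z -> C
The empty set is not sufficient: P3 (K <- Z -> C) has no collider blocking it and no conditioned non-collider, so it is open.
Try {Z}:
  P1: blocked at fork node Z ∈ conditioning set.
  P2: blocked at fork node Z ∈ conditioning set.
  P3: blocked at fork node Z ∈ conditioning set.
{Z} contains no descendant of K and blocks every backdoor path.
No other singleton works — e.g. {M} leaves P3 open — so {Z} is the unique smallest valid adjustment set.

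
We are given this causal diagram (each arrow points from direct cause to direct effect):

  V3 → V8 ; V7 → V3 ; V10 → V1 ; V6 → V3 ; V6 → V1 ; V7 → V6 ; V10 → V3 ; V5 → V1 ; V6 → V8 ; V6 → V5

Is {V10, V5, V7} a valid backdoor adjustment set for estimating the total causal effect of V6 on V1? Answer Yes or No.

No

Backdoor paths from V6 to V1 (paths whose first edge points into V6):
  P1: V6 <- V7 -> V3 <- V10 -> V1
Condition 1 (no descendant of V6 in the set): FAILS — V5 is a descendant of V6.
Condition 2 (every backdoor path blocked by {V10, V5, V7}):
  P1: blocked at fork node V7 ∈ conditioning set.
{V10, V5, V7} does not satisfy the backdoor criterion.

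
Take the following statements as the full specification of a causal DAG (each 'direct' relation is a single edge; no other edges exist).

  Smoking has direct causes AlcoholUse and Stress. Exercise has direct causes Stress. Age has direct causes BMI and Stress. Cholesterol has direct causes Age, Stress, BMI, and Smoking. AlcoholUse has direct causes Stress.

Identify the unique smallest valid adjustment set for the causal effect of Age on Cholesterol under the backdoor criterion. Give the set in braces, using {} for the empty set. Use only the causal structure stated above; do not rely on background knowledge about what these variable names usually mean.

{BMI, Stress}

Variables eligible for adjustment (non-descendants of Age, excluding Age and Cholesterol): {AlcoholUse, BMI, Exercise, Smoking, Stress}.
Backdoor paths from Age to Cholesterol:
  P1: Age <- Stress -> AlcoholUse -> Smoking -> Cholesterol
  P2: Age <- Stress -> Smoking -> Cholesterol
  P3: Age <- Stress -> Cholesterol
  P4: Age <- BMI -> Cholesterol
The empty set is not sufficient: P1 (Age <- Stress -> AlcoholUse -> Smoking -> Cholesterol) has no collider blocking it and no conditioned non-collider, so it is open.
Try {BMI, Stress}:
  P1: blocked at fork node Stress ∈ conditioning set.
  P2: blocked at fork node Stress ∈ conditioning set.
  P3: blocked at fork node Stress ∈ conditioning set.
  P4: blocked at fork node BMI ∈ conditioning set.
{BMI, Stress} contains no descendant of Age and blocks every backdoor path.
Every element of {BMI, Stress} is needed (dropping BMI leaves P4 open; dropping Stress leaves P1 open), so no proper subset is valid.
Among all size-2 subsets of the eligible variables, only {BMI, Stress} blocks every backdoor path, so it is the unique smallest valid adjustment set.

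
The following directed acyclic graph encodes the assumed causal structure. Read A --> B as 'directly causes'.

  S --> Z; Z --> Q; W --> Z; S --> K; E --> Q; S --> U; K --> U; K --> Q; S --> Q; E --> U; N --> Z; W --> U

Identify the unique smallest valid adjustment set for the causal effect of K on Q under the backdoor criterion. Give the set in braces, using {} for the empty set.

{S}

Variables eligible for adjustment (non-descendants of K, excluding K and Q): {E, N, S, W, Z}.
Backdoor paths from K to Q:
  P1: K <- S -> Z <- W -> U <- E -> Q
  P2: K <- S -> Z -> Q
  P3: K <- S -> U <- W -> Z -> Q
  P4: K <- S -> U <- E -> Q
  P5: K <- S -> Q
The empty set is not sufficient: P2 (K <- S -> Z -> Q) has no collider blocking it and no conditioned non-collider, so it is open.
Try {S}:
  P1: blocked at fork node S ∈ conditioning set.
  P2: blocked at fork node S ∈ conditioning set.
  P3: blocked at fork node S ∈ conditioning set.
  P4: blocked at fork node S ∈ conditioning set.
  P5: blocked at fork node S ∈ conditioning set.
{S} contains no descendant of K and blocks every backdoor path.
No other singleton works — e.g. {N} leaves P2 open — so {S} is the unique smallest valid adjustment set.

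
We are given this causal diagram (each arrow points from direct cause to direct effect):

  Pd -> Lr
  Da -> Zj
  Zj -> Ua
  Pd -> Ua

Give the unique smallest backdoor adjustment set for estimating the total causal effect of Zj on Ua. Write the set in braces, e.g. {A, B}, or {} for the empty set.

{}

Variables eligible for adjustment (non-descendants of Zj, excluding Zj and Ua): {Da, Lr, Pd}.
Backdoor paths from Zj to Ua:
  (none)
With no backdoor paths the empty set already satisfies the criterion, and it is trivially minimal.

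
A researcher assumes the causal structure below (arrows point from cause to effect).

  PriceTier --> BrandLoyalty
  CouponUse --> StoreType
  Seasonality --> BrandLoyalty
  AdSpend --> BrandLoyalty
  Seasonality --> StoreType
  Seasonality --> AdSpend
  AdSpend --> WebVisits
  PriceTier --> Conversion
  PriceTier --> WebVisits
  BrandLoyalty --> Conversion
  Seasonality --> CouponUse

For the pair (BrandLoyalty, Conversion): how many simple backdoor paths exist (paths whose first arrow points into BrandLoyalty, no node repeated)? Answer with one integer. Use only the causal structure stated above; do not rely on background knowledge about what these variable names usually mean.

A backdoor path from BrandLoyalty to Conversion is any simple undirected path whose first edge points into BrandLoyalty (i.e. leaves BrandLoyalty via a parent).
Parents of BrandLoyalty: {AdSpend, PriceTier, Seasonality}.
Enumerating:
  P1: BrandLoyalty <- Seasonality -> AdSpend -> WebVisits <- PriceTier -> Conversion
  P2: BrandLoyalty <- PriceTier -> Conversion
  P3: BrandLoyalty <- AdSpend -> WebVisits <- PriceTier -> Conversion
That exhausts the simple backdoor paths. Count: 3.

3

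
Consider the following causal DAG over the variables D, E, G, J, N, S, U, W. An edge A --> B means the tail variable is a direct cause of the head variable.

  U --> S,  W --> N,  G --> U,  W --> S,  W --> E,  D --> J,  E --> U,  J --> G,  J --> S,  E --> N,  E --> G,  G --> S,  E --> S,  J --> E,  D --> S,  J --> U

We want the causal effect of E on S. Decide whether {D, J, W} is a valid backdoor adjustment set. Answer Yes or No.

Yes

Backdoor paths from E to S (paths whose first edge points into E):
  P1: E <- W -> S
  P2: E <- J <- D -> S
  P3: E <- J -> G -> U -> S
  P4: E <- J -> G -> S
  P5: E <- J -> U <- G -> S
  P6: E <- J -> U -> S
  P7: E <- J -> S
Condition 1 (no descendant of E in the set): holds — descendants of E are {G, N, S, U}; none are in {D, J, W}.
Condition 2 (every backdoor path blocked by {D, J, W}):
  P1: blocked at fork node W ∈ conditioning set.
  P2: blocked at chain node J ∈ conditioning set.
  P3: blocked at fork node J ∈ conditioning set.
  P4: blocked at fork node J ∈ conditioning set.
  P5: blocked at fork node J ∈ conditioning set.
  P6: blocked at fork node J ∈ conditioning set.
  P7: blocked at fork node J ∈ conditioning set.
{D, J, W} satisfies the backdoor criterion.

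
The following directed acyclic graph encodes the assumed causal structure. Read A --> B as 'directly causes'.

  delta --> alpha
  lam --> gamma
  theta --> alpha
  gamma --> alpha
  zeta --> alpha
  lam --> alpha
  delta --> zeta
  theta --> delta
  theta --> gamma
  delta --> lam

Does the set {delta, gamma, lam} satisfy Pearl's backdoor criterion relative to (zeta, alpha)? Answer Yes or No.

Yes

Backdoor paths from zeta to alpha (paths whose first edge points into zeta):
  P1: zeta <- delta <- theta -> gamma <- lam -> alpha
  P2: zeta <- delta <- theta -> gamma -> alpha
  P3: zeta <- delta <- theta -> alpha
  P4: zeta <- delta -> lam -> gamma <- theta -> alpha
  P5: zeta <- delta -> lam -> gamma -> alpha
  P6: zeta <- delta -> lam -> alpha
  P7: zeta <- delta -> alpha
Condition 1 (no descendant of zeta in the set): holds — descendants of zeta are {alpha}; none are in {delta, gamma, lam}.
Condition 2 (every backdoor path blocked by {delta, gamma, lam}):
  P1: blocked at chain node delta ∈ conditioning set.
  P2: blocked at chain node delta ∈ conditioning set.
  P3: blocked at chain node delta ∈ conditioning set.
  P4: blocked at fork node delta ∈ conditioning set.
  P5: blocked at fork node delta ∈ conditioning set.
  P6: blocked at fork node delta ∈ conditioning set.
  P7: blocked at fork node delta ∈ conditioning set.
{delta, gamma, lam} satisfies the backdoor criterion.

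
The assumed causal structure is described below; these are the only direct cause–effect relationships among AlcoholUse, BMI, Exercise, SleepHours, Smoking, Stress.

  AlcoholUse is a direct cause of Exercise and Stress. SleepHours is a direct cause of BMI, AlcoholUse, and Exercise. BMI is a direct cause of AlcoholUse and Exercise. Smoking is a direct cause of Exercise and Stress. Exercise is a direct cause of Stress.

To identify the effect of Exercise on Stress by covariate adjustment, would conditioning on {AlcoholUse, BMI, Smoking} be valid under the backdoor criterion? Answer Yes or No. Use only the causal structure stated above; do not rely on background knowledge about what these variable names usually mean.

Yes

Backdoor paths from Exercise to Stress (paths whose first edge points into Exercise):
  P1: Exercise <- SleepHours -> BMI -> AlcoholUse -> Stress
  P2: Exercise <- SleepHours -> AlcoholUse -> Stress
  P3: Exercise <- BMI <- SleepHours -> AlcoholUse -> Stress
  P4: Exercise <- BMI -> AlcoholUse -> Stress
  P5: Exercise <- Smoking -> Stress
  P6: Exercise <- AlcoholUse -> Stress
Condition 1 (no descendant of Exercise in the set): holds — descendants of Exercise are {Stress}; none are in {AlcoholUse, BMI, Smoking}.
Condition 2 (every backdoor path blocked by {AlcoholUse, BMI, Smoking}):
  P1: blocked at chain node BMI ∈ conditioning set.
  P2: blocked at chain node AlcoholUse ∈ conditioning set.
  P3: blocked at chain node BMI ∈ conditioning set.
  P4: blocked at fork node BMI ∈ conditioning set.
  P5: blocked at fork node Smoking ∈ conditioning set.
  P6: blocked at fork node AlcoholUse ∈ conditioning set.
{AlcoholUse, BMI, Smoking} satisfies the backdoor criterion.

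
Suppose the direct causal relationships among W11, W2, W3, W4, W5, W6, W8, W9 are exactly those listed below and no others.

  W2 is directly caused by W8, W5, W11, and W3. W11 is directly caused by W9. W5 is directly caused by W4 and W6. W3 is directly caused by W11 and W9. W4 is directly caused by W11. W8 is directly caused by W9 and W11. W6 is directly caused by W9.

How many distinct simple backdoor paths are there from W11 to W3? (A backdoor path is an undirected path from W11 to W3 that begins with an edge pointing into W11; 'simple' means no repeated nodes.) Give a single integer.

3

A backdoor path from W11 to W3 is any simple undirected path whose first edge points into W11 (i.e. leaves W11 via a parent).
Parents of W11: {W9}.
Enumerating:
  P1: W11 <- W9 -> W6 -> W5 -> W2 <- W3
  P2: W11 <- W9 -> W8 -> W2 <- W3
  P3: W11 <- W9 -> W3
That exhausts the simple backdoor paths. Count: 3.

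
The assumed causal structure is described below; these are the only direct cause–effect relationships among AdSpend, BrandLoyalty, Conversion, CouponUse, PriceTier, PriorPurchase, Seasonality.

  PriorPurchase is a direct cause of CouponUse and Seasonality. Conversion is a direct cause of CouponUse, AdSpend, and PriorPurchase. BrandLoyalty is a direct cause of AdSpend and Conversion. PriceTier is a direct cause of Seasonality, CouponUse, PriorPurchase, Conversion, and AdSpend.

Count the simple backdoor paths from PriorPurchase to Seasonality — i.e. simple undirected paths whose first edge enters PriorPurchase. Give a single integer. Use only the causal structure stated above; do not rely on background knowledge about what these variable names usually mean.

5

A backdoor path from PriorPurchase to Seasonality is any simple undirected path whose first edge points into PriorPurchase (i.e. leaves PriorPurchase via a parent).
Parents of PriorPurchase: {Conversion, PriceTier}.
Enumerating:
  P1: PriorPurchase <- PriceTier -> Seasonality
  P2: PriorPurchase <- Conversion <- BrandLoyalty -> AdSpend <- PriceTier -> Seasonality
  P3: PriorPurchase <- Conversion <- PriceTier -> Seasonality
  P4: PriorPurchase <- Conversion -> AdSpend <- PriceTier -> Seasonality
  P5: PriorPurchase <- Conversion -> CouponUse <- PriceTier -> Seasonality
That exhausts the simple backdoor paths. Count: 5.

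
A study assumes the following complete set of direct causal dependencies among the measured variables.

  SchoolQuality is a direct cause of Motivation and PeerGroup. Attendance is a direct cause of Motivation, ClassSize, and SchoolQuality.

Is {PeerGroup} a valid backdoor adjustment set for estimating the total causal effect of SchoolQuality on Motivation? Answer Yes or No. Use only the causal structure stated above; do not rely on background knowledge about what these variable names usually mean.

Backdoor paths from SchoolQuality to Motivation (paths whose first edge points into SchoolQuality):
  P1: SchoolQuality <- Attendance -> Motivation
Condition 1 (no descendant of SchoolQuality in the set): FAILS — PeerGroup is a descendant of SchoolQuality.
Condition 2 (every backdoor path blocked by {PeerGroup}):
  P1: open — no interior node is in the conditioning set.
{PeerGroup} does not satisfy the backdoor criterion.

No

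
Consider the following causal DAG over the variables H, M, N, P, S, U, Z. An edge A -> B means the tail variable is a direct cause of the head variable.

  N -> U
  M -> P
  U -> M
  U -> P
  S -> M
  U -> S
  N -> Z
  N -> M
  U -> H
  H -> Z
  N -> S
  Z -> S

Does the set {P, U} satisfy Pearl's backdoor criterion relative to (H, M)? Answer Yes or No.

No

Backdoor paths from H to M (paths whose first edge points into H):
  P1: H <- U <- N -> Z -> S -> M
  P2: H <- U <- N -> S -> M
  P3: H <- U <- N -> M
  P4: H <- U -> S <- N -> M
  P5: H <- U -> S <- Z <- N -> M
  P6: H <- U -> S -> M
  P7: H <- U -> M
  P8: H <- U -> P <- M
Condition 1 (no descendant of H in the set): FAILS — P is a descendant of H.
Condition 2 (every backdoor path blocked by {P, U}):
  P1: blocked at chain node U ∈ conditioning set.
  P2: blocked at chain node U ∈ conditioning set.
  P3: blocked at chain node U ∈ conditioning set.
  P4: blocked at fork node U ∈ conditioning set.
  P5: blocked at fork node U ∈ conditioning set.
  P6: blocked at fork node U ∈ conditioning set.
  P7: blocked at fork node U ∈ conditioning set.
  P8: blocked at fork node U ∈ conditioning set.
{P, U} does not satisfy the backdoor criterion.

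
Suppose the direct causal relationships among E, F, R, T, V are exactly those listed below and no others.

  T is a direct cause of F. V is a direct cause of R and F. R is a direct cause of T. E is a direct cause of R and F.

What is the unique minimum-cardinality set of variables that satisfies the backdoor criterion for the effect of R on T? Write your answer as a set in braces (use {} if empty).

{}

Variables eligible for adjustment (non-descendants of R, excluding R and T): {E, V}.
Backdoor paths from R to T:
  P1: R <- E -> F <- T
  P2: R <- V -> F <- T
Each backdoor path contains an unconditioned collider, so every path is already blocked with the empty conditioning set:
  P1: blocked at collider F (neither it nor any descendant is in the conditioning set).
  P2: blocked at collider F (neither it nor any descendant is in the conditioning set).
The empty set is therefore the unique smallest valid set.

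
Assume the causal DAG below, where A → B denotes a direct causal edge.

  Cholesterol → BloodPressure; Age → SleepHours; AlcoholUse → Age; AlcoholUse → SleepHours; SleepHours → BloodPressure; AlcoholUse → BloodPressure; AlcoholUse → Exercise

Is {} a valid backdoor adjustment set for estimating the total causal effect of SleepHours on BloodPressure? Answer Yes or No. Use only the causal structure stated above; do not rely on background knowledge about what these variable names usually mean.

No

Backdoor paths from SleepHours to BloodPressure (paths whose first edge points into SleepHours):
  P1: SleepHours <- AlcoholUse -> BloodPressure
  P2: SleepHours <- Age <- AlcoholUse -> BloodPressure
Condition 1 (no descendant of SleepHours in the set): holds — descendants of SleepHours are {BloodPressure}; none are in {}.
Condition 2 (every backdoor path blocked by {}):
  P1: open — no interior node is in the conditioning set.
  P2: open — no interior node is in the conditioning set.
{} does not satisfy the backdoor criterion.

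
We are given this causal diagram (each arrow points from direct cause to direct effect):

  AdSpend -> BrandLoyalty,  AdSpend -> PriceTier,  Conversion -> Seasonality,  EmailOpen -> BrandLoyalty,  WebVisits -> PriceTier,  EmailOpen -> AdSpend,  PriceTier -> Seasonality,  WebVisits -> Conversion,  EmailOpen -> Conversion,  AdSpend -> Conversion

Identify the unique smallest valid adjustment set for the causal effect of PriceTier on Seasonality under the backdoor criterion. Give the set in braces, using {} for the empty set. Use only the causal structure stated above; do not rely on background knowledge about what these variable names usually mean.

Variables eligible for adjustment (non-descendants of PriceTier, excluding PriceTier and Seasonality): {AdSpend, BrandLoyalty, Conversion, EmailOpen, WebVisits}.
Backdoor paths from PriceTier to Seasonality:
  P1: PriceTier <- AdSpend <- EmailOpen -> Conversion -> Seasonality
  P2: PriceTier <- AdSpend -> Conversion -> Seasonality
  P3: PriceTier <- AdSpend -> BrandLoyalty <- EmailOpen -> Conversion -> Seasonality
  P4: PriceTier <- WebVisits -> Conversion -> Seasonality
The empty set is not sufficient: P1 (PriceTier <- AdSpend <- EmailOpen -> Conversion -> Seasonality) has no collider blocking it and no conditioned non-collider, so it is open.
Try {Conversion}:
  P1: blocked at chain node Conversion ∈ conditioning set.
  P2: blocked at chain node Conversion ∈ conditioning set.
  P3: blocked at collider BrandLoyalty (neither it nor any descendant is in the conditioning set).
  P4: blocked at chain node Conversion ∈ conditioning set.
{Conversion} contains no descendant of PriceTier and blocks every backdoor path.
No other singleton works — e.g. {EmailOpen} leaves P2 open — so {Conversion} is the unique smallest valid adjustment set.

{Conversion}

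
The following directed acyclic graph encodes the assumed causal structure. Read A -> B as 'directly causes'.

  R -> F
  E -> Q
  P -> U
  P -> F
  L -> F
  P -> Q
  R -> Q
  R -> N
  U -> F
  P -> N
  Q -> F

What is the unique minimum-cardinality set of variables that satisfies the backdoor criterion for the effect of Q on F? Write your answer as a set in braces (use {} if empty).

{P, R}

Variables eligible for adjustment (non-descendants of Q, excluding Q and F): {E, L, N, P, R, U}.
Backdoor paths from Q to F:
  P1: Q <- R -> N <- P -> U -> F
  P2: Q <- R -> N <- P -> F
  P3: Q <- R -> F
  P4: Q <- P -> N <- R -> F
  P5: Q <- P -> U -> F
  P6: Q <- P -> F
The empty set is not sufficient: P3 (Q <- R -> F) has no collider blocking it and no conditioned non-collider, so it is open.
Try {P, R}:
  P1: blocked at fork node R ∈ conditioning set.
  P2: blocked at fork node R ∈ conditioning set.
  P3: blocked at fork node R ∈ conditioning set.
  P4: blocked at fork node P ∈ conditioning set.
  P5: blocked at fork node P ∈ conditioning set.
  P6: blocked at fork node P ∈ conditioning set.
{P, R} contains no descendant of Q and blocks every backdoor path.
Every element of {P, R} is needed (dropping P leaves P5 open; dropping R leaves P3 open), so no proper subset is valid.
Among all size-2 subsets of the eligible variables, only {P, R} blocks every backdoor path, so it is the unique smallest valid adjustment set.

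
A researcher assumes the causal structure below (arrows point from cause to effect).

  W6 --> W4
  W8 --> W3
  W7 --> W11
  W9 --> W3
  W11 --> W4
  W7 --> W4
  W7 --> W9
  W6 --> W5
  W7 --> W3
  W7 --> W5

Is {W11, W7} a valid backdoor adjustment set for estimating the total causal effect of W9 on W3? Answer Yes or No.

Yes

Backdoor paths from W9 to W3 (paths whose first edge points into W9):
  P1: W9 <- W7 -> W3
Condition 1 (no descendant of W9 in the set): holds — descendants of W9 are {W3}; none are in {W11, W7}.
Condition 2 (every backdoor path blocked by {W11, W7}):
  P1: blocked at fork node W7 ∈ conditioning set.
{W11, W7} satisfies the backdoor criterion.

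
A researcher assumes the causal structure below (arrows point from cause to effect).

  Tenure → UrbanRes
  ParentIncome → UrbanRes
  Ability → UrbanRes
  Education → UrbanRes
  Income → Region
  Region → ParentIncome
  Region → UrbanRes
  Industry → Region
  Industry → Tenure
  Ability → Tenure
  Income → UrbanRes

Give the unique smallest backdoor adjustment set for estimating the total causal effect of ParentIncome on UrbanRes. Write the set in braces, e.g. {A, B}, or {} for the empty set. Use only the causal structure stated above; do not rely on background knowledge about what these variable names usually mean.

Variables eligible for adjustment (non-descendants of ParentIncome, excluding ParentIncome and UrbanRes): {Ability, Education, Income, Industry, Region, Tenure}.
Backdoor paths from ParentIncome to UrbanRes:
  P1: ParentIncome <- Region <- Industry -> Tenure <- Ability -> UrbanRes
  P2: ParentIncome <- Region <- Industry -> Tenure -> UrbanRes
  P3: ParentIncome <- Region <- Income -> UrbanRes
  P4: ParentIncome <- Region -> UrbanRes
The empty set is not sufficient: P2 (ParentIncome <- Region <- Industry -> Tenure -> UrbanRes) has no collider blocking it and no conditioned non-collider, so it is open.
Try {Region}:
  P1: blocked at chain node Region ∈ conditioning set.
  P2: blocked at chain node Region ∈ conditioning set.
  P3: blocked at chain node Region ∈ conditioning set.
  P4: blocked at fork node Region ∈ conditioning set.
{Region} contains no descendant of ParentIncome and blocks every backdoor path.
No other singleton works — e.g. {Industry} leaves P3 open — so {Region} is the unique smallest valid adjustment set.

{Region}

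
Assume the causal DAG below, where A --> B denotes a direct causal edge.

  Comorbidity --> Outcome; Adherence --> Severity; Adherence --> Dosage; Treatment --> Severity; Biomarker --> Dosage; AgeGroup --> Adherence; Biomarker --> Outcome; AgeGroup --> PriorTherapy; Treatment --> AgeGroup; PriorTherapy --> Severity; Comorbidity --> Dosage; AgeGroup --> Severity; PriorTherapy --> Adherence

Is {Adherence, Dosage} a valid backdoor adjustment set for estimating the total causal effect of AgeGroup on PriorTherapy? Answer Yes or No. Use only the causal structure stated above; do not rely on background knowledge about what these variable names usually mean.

No

Backdoor paths from AgeGroup to PriorTherapy (paths whose first edge points into AgeGroup):
  P1: AgeGroup <- Treatment -> Severity <- PriorTherapy
  P2: AgeGroup <- Treatment -> Severity <- Adherence <- PriorTherapy
Condition 1 (no descendant of AgeGroup in the set): FAILS — Adherence and Dosage are descendants of AgeGroup.
Condition 2 (every backdoor path blocked by {Adherence, Dosage}):
  P1: blocked at collider Severity (neither it nor any descendant is in the conditioning set).
  P2: blocked at collider Severity (neither it nor any descendant is in the conditioning set).
{Adherence, Dosage} does not satisfy the backdoor criterion.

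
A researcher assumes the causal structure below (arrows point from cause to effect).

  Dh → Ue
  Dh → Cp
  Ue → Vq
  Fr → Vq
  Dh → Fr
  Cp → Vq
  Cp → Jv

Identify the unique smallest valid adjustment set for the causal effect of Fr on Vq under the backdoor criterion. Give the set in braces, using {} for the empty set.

{Dh}

Variables eligible for adjustment (non-descendants of Fr, excluding Fr and Vq): {Cp, Dh, Jv, Ue}.
Backdoor paths from Fr to Vq:
  P1: Fr <- Dh -> Cp -> Vq
  P2: Fr <- Dh -> Ue -> Vq
The empty set is not sufficient: P1 (Fr <- Dh -> Cp -> Vq) has no collider blocking it and no conditioned non-collider, so it is open.
Try {Dh}:
  P1: blocked at fork node Dh ∈ conditioning set.
  P2: blocked at fork node Dh ∈ conditioning set.
{Dh} contains no descendant of Fr and blocks every backdoor path.
No other singleton works — e.g. {Cp} leaves P2 open — so {Dh} is the unique smallest valid adjustment set.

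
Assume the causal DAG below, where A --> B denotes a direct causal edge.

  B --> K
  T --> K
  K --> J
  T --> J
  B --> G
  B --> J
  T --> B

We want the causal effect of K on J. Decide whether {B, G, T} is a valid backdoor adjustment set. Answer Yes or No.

Backdoor paths from K to J (paths whose first edge points into K):
  P1: K <- T -> B -> J
  P2: K <- T -> J
  P3: K <- B <- T -> J
  P4: K <- B -> J
Condition 1 (no descendant of K in the set): holds — descendants of K are {J}; none are in {B, G, T}.
Condition 2 (every backdoor path blocked by {B, G, T}):
  P1: blocked at fork node T ∈ conditioning set.
  P2: blocked at fork node T ∈ conditioning set.
  P3: blocked at chain node B ∈ conditioning set.
  P4: blocked at fork node B ∈ conditioning set.
{B, G, T} satisfies the backdoor criterion.

Yes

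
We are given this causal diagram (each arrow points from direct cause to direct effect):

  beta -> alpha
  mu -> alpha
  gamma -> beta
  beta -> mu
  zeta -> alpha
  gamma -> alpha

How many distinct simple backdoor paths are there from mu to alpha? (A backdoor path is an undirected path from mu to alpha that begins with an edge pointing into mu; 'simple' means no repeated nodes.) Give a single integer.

A backdoor path from mu to alpha is any simple undirected path whose first edge points into mu (i.e. leaves mu via a parent).
Parents of mu: {beta}.
Enumerating:
  P1: mu <- beta <- gamma -> alpha
  P2: mu <- beta -> alpha
That exhausts the simple backdoor paths. Count: 2.

2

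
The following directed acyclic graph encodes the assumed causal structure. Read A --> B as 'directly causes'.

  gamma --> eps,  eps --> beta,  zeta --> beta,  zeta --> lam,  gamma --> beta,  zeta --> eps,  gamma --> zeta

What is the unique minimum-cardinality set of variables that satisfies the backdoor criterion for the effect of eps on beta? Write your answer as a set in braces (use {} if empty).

{gamma, zeta}

Variables eligible for adjustment (non-descendants of eps, excluding eps and beta): {gamma, lam, zeta}.
Backdoor paths from eps to beta:
  P1: eps <- gamma -> zeta -> beta
  P2: eps <- gamma -> beta
  P3: eps <- zeta <- gamma -> beta
  P4: eps <- zeta -> beta
The empty set is not sufficient: P1 (eps <- gamma -> zeta -> beta) has no collider blocking it and no conditioned non-collider, so it is open.
Try {gamma, zeta}:
  P1: blocked at fork node gamma ∈ conditioning set.
  P2: blocked at fork node gamma ∈ conditioning set.
  P3: blocked at chain node zeta ∈ conditioning set.
  P4: blocked at fork node zeta ∈ conditioning set.
{gamma, zeta} contains no descendant of eps and blocks every backdoor path.
Every element of {gamma, zeta} is needed (dropping gamma leaves P2 open; dropping zeta leaves P4 open), so no proper subset is valid.
Among all size-2 subsets of the eligible variables, only {gamma, zeta} blocks every backdoor path, so it is the unique smallest valid adjustment set.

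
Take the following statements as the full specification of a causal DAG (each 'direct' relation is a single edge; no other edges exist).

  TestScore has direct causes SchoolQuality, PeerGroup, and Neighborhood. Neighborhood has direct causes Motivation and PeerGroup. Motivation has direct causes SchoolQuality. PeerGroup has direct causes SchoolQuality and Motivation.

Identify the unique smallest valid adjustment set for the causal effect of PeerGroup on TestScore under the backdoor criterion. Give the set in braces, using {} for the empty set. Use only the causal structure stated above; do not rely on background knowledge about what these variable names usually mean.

Variables eligible for adjustment (non-descendants of PeerGroup, excluding PeerGroup and TestScore): {Motivation, SchoolQuality}.
Backdoor paths from PeerGroup to TestScore:
  P1: PeerGroup <- SchoolQuality -> Motivation -> Neighborhood -> TestScore
  P2: PeerGroup <- SchoolQuality -> TestScore
  P3: PeerGroup <- Motivation <- SchoolQuality -> TestScore
  P4: PeerGroup <- Motivation -> Neighborhood -> TestScore
The empty set is not sufficient: P1 (PeerGroup <- SchoolQuality -> Motivation -> Neighborhood -> TestScore) has no collider blocking it and no conditioned non-collider, so it is open.
Try {Motivation, SchoolQuality}:
  P1: blocked at fork node SchoolQuality ∈ conditioning set.
  P2: blocked at fork node SchoolQuality ∈ conditioning set.
  P3: blocked at chain node Motivation ∈ conditioning set.
  P4: blocked at fork node Motivation ∈ conditioning set.
{Motivation, SchoolQuality} contains no descendant of PeerGroup and blocks every backdoor path.
Every element of {Motivation, SchoolQuality} is needed (dropping Motivation leaves P4 open; dropping SchoolQuality leaves P2 open), so no proper subset is valid.
Among all size-2 subsets of the eligible variables, only {Motivation, SchoolQuality} blocks every backdoor path, so it is the unique smallest valid adjustment set.

{Motivation, SchoolQuality}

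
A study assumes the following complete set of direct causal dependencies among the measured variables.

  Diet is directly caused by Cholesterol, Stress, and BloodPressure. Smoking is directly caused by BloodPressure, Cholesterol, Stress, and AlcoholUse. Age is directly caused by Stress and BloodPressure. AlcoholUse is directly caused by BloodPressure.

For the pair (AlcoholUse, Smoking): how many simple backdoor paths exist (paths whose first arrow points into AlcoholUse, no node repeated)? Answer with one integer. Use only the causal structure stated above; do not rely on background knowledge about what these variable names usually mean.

5

A backdoor path from AlcoholUse to Smoking is any simple undirected path whose first edge points into AlcoholUse (i.e. leaves AlcoholUse via a parent).
Parents of AlcoholUse: {BloodPressure}.
Enumerating:
  P1: AlcoholUse <- BloodPressure -> Age <- Stress -> Smoking
  P2: AlcoholUse <- BloodPressure -> Age <- Stress -> Diet <- Cholesterol -> Smoking
  P3: AlcoholUse <- BloodPressure -> Smoking
  P4: AlcoholUse <- BloodPressure -> Diet <- Stress -> Smoking
  P5: AlcoholUse <- BloodPressure -> Diet <- Cholesterol -> Smoking
That exhausts the simple backdoor paths. Count: 5.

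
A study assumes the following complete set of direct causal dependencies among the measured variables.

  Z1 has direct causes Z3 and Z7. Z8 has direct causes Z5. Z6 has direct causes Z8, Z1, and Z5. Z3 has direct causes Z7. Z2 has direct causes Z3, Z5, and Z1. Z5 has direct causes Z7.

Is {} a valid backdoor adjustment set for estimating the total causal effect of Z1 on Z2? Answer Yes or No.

No

Backdoor paths from Z1 to Z2 (paths whose first edge points into Z1):
  P1: Z1 <- Z7 -> Z3 -> Z2
  P2: Z1 <- Z7 -> Z5 -> Z2
  P3: Z1 <- Z3 <- Z7 -> Z5 -> Z2
  P4: Z1 <- Z3 -> Z2
Condition 1 (no descendant of Z1 in the set): holds — descendants of Z1 are {Z2, Z6}; none are in {}.
Condition 2 (every backdoor path blocked by {}):
  P1: open — no interior node is in the conditioning set.
  P2: open — no interior node is in the conditioning set.
  P3: open — no interior node is in the conditioning set.
  P4: open — no interior node is in the conditioning set.
{} does not satisfy the backdoor criterion.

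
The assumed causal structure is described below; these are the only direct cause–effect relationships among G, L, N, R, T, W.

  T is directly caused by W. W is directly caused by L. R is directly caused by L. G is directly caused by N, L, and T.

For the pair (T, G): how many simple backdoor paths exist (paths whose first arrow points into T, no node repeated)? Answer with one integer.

1

A backdoor path from T to G is any simple undirected path whose first edge points into T (i.e. leaves T via a parent).
Parents of T: {W}.
Enumerating:
  P1: T <- W <- L -> G
That exhausts the simple backdoor paths. Count: 1.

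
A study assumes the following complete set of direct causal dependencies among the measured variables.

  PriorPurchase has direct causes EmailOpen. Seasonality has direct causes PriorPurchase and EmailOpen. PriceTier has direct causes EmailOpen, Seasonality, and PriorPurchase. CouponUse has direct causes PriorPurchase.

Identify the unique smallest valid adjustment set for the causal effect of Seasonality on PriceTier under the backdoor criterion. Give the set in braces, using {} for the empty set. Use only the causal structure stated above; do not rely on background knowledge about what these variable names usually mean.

{EmailOpen, PriorPurchase}

Variables eligible for adjustment (non-descendants of Seasonality, excluding Seasonality and PriceTier): {CouponUse, EmailOpen, PriorPurchase}.
Backdoor paths from Seasonality to PriceTier:
  P1: Seasonality <- EmailOpen -> PriorPurchase -> PriceTier
  P2: Seasonality <- EmailOpen -> PriceTier
  P3: Seasonality <- PriorPurchase <- EmailOpen -> PriceTier
  P4: Seasonality <- PriorPurchase -> PriceTier
The empty set is not sufficient: P1 (Seasonality <- EmailOpen -> PriorPurchase -> PriceTier) has no collider blocking it and no conditioned non-collider, so it is open.
Try {EmailOpen, PriorPurchase}:
  P1: blocked at fork node EmailOpen ∈ conditioning set.
  P2: blocked at fork node EmailOpen ∈ conditioning set.
  P3: blocked at chain node PriorPurchase ∈ conditioning set.
  P4: blocked at fork node PriorPurchase ∈ conditioning set.
{EmailOpen, PriorPurchase} contains no descendant of Seasonality and blocks every backdoor path.
Every element of {EmailOpen, PriorPurchase} is needed (dropping EmailOpen leaves P2 open; dropping PriorPurchase leaves P4 open), so no proper subset is valid.
Among all size-2 subsets of the eligible variables, only {EmailOpen, PriorPurchase} blocks every backdoor path, so it is the unique smallest valid adjustment set.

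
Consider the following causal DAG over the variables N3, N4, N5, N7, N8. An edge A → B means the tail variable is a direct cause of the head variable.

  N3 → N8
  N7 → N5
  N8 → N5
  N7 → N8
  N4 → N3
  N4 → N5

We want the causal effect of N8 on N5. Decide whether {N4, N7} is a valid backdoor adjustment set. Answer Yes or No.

Yes

Backdoor paths from N8 to N5 (paths whose first edge points into N8):
  P1: N8 <- N7 -> N5
  P2: N8 <- N3 <- N4 -> N5
Condition 1 (no descendant of N8 in the set): holds — descendants of N8 are {N5}; none are in {N4, N7}.
Condition 2 (every backdoor path blocked by {N4, N7}):
  P1: blocked at fork node N7 ∈ conditioning set.
  P2: blocked at fork node N4 ∈ conditioning set.
{N4, N7} satisfies the backdoor criterion.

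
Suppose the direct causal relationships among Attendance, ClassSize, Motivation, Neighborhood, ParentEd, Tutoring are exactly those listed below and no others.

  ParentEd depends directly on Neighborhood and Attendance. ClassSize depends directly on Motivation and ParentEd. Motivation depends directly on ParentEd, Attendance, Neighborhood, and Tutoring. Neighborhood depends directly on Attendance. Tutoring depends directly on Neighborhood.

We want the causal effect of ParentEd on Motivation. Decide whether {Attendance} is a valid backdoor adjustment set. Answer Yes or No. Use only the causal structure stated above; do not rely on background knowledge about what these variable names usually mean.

No

Backdoor paths from ParentEd to Motivation (paths whose first edge points into ParentEd):
  P1: ParentEd <- Attendance -> Neighborhood -> Tutoring -> Motivation
  P2: ParentEd <- Attendance -> Neighborhood -> Motivation
  P3: ParentEd <- Attendance -> Motivation
  P4: ParentEd <- Neighborhood <- Attendance -> Motivation
  P5: ParentEd <- Neighborhood -> Tutoring -> Motivation
  P6: ParentEd <- Neighborhood -> Motivation
Condition 1 (no descendant of ParentEd in the set): holds — descendants of ParentEd are {ClassSize, Motivation}; none are in {Attendance}.
Condition 2 (every backdoor path blocked by {Attendance}):
  P1: blocked at fork node Attendance ∈ conditioning set.
  P2: blocked at fork node Attendance ∈ conditioning set.
  P3: blocked at fork node Attendance ∈ conditioning set.
  P4: blocked at fork node Attendance ∈ conditioning set.
  P5: open — no interior node is in the conditioning set.
  P6: open — no interior node is in the conditioning set.
{Attendance} does not satisfy the backdoor criterion.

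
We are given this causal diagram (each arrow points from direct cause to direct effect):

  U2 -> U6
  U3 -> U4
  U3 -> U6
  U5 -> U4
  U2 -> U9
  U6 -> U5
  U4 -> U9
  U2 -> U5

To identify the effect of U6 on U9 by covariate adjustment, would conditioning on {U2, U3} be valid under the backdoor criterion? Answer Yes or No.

Yes

Backdoor paths from U6 to U9 (paths whose first edge points into U6):
  P1: U6 <- U2 -> U5 -> U4 -> U9
  P2: U6 <- U2 -> U9
  P3: U6 <- U3 -> U4 <- U5 <- U2 -> U9
  P4: U6 <- U3 -> U4 -> U9
Condition 1 (no descendant of U6 in the set): holds — descendants of U6 are {U4, U5, U9}; none are in {U2, U3}.
Condition 2 (every backdoor path blocked by {U2, U3}):
  P1: blocked at fork node U2 ∈ conditioning set.
  P2: blocked at fork node U2 ∈ conditioning set.
  P3: blocked at fork node U3 ∈ conditioning set.
  P4: blocked at fork node U3 ∈ conditioning set.
{U2, U3} satisfies the backdoor criterion.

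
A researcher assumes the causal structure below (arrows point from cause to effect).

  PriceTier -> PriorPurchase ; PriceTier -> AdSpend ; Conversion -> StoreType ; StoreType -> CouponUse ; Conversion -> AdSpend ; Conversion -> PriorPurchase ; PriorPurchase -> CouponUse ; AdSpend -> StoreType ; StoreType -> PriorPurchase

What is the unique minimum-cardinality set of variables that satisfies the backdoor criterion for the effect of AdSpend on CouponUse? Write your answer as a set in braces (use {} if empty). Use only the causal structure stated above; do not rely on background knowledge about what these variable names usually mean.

{Conversion, PriceTier}

Variables eligible for adjustment (non-descendants of AdSpend, excluding AdSpend and CouponUse): {Conversion, PriceTier}.
Backdoor paths from AdSpend to CouponUse:
  P1: AdSpend <- Conversion -> StoreType -> PriorPurchase -> CouponUse
  P2: AdSpend <- Conversion -> StoreType -> CouponUse
  P3: AdSpend <- Conversion -> PriorPurchase <- StoreType -> CouponUse
  P4: AdSpend <- Conversion -> PriorPurchase -> CouponUse
  P5: AdSpend <- PriceTier -> PriorPurchase <- Conversion -> StoreType -> CouponUse
  P6: AdSpend <- PriceTier -> PriorPurchase <- StoreType -> CouponUse
  P7: AdSpend <- PriceTier -> PriorPurchase -> CouponUse
The empty set is not sufficient: P1 (AdSpend <- Conversion -> StoreType -> PriorPurchase -> CouponUse) has no collider blocking it and no conditioned non-collider, so it is open.
Try {Conversion, PriceTier}:
  P1: blocked at fork node Conversion ∈ conditioning set.
  P2: blocked at fork node Conversion ∈ conditioning set.
  P3: blocked at fork node Conversion ∈ conditioning set.
  P4: blocked at fork node Conversion ∈ conditioning set.
  P5: blocked at fork node PriceTier ∈ conditioning set.
  P6: blocked at fork node PriceTier ∈ conditioning set.
  P7: blocked at fork node PriceTier ∈ conditioning set.
{Conversion, PriceTier} contains no descendant of AdSpend and blocks every backdoor path.
Every element of {Conversion, PriceTier} is needed (dropping Conversion leaves P1 open; dropping PriceTier leaves P7 open), so no proper subset is valid.
Among all size-2 subsets of the eligible variables, only {Conversion, PriceTier} blocks every backdoor path, so it is the unique smallest valid adjustment set.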